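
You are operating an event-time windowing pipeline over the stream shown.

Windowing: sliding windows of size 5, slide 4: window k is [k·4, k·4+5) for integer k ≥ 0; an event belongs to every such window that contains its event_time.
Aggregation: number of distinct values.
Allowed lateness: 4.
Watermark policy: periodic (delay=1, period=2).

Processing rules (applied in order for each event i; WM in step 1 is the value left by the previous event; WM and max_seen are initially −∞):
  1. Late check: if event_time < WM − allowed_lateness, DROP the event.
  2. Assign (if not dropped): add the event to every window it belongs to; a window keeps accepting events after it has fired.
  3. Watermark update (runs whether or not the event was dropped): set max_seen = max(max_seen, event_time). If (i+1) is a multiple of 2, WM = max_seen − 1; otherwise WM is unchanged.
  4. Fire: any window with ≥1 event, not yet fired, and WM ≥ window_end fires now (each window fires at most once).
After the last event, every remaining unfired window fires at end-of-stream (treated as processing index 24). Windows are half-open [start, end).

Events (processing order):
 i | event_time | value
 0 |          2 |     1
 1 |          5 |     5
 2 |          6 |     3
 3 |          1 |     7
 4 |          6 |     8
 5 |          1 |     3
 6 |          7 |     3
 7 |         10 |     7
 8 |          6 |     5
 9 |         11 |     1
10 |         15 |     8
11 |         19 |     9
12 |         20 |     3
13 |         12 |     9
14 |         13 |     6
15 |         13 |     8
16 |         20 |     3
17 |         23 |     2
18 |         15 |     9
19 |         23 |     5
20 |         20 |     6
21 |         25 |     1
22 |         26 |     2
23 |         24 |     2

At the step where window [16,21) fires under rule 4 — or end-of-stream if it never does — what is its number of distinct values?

i=0 t=2 v=1: → [0,5); WM=−∞
i=1 t=5 v=5: → [4,9); WM=4
i=2 t=6 v=3: → [4,9); WM=4
i=3 t=1 v=7: → [0,5); WM=5; [0,5) fires=2
i=4 t=6 v=8: → [4,9); WM=5
i=5 t=1 v=3: → [0,5); WM=5
i=6 t=7 v=3: → [4,9); WM=5
i=7 t=10 v=7: → [8,13); WM=9; [4,9) fires=3
i=8 t=6 v=5: → [4,9); WM=9
i=9 t=11 v=1: → [8,13); WM=10
i=10 t=15 v=8: → [12,17); WM=10
i=11 t=19 v=9: → [16,21); WM=18; [8,13) fires=2 [12,17) fires=1
i=12 t=20 v=3: → [20,25),[16,21); WM=18
i=13 t=12 v=9: DROP (t<18-4); WM=19
i=14 t=13 v=6: DROP (t<19-4); WM=19
i=15 t=13 v=8: DROP (t<19-4); WM=19
i=16 t=20 v=3: → [20,25),[16,21); WM=19
i=17 t=23 v=2: → [20,25); WM=22; [16,21) fires=2
i=18 t=15 v=9: DROP (t<22-4); WM=22
i=19 t=23 v=5: → [20,25); WM=22
i=20 t=20 v=6: → [20,25),[16,21); WM=22
i=21 t=25 v=1: → [24,29); WM=24
i=22 t=26 v=2: → [24,29); WM=24
i=23 t=24 v=2: → [24,29),[20,25); WM=25; [20,25) fires=4

2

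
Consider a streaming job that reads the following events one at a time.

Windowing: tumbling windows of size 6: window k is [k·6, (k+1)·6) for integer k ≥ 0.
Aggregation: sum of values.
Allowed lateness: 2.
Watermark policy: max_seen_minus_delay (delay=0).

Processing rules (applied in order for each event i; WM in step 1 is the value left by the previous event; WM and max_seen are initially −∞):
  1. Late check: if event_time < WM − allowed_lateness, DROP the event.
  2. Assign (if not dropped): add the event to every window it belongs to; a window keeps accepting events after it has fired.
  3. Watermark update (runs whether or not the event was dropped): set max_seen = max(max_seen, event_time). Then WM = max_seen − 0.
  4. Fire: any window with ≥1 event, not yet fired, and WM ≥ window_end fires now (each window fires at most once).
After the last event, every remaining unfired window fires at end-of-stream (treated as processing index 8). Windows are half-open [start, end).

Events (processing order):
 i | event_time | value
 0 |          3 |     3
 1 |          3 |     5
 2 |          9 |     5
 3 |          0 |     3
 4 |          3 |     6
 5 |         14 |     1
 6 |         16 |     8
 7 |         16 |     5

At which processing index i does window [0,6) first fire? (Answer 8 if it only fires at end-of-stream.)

i=0 t=3 v=3: → [0,6); WM=3
i=1 t=3 v=5: → [0,6); WM=3
i=2 t=9 v=5: → [6,12); WM=9; [0,6) fires=8
i=3 t=0 v=3: DROP (t<9-2); WM=9
i=4 t=3 v=6: DROP (t<9-2); WM=9
i=5 t=14 v=1: → [12,18); WM=14; [6,12) fires=5
i=6 t=16 v=8: → [12,18); WM=16
i=7 t=16 v=5: → [12,18); WM=16

2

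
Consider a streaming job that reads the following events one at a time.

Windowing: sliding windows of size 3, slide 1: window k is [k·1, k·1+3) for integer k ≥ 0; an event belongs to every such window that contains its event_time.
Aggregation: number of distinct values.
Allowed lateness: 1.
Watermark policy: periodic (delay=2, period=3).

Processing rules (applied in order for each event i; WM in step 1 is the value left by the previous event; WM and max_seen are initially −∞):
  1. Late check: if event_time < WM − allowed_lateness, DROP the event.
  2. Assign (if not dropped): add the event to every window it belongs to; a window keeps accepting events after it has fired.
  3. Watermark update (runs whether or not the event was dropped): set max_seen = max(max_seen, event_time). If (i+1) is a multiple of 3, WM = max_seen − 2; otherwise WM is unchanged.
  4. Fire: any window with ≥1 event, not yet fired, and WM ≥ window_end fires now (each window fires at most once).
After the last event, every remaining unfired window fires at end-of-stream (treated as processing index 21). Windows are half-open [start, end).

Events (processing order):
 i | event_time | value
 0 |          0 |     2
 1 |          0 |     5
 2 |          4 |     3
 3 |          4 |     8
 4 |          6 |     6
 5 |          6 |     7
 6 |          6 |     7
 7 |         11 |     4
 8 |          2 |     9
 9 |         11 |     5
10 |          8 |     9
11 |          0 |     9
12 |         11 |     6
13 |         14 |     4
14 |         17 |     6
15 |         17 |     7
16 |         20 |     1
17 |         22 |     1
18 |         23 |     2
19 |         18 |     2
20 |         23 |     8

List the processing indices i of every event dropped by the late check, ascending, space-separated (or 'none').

i=0 t=0 v=2: → [0,3); WM=−∞
i=1 t=0 v=5: → [0,3); WM=−∞
i=2 t=4 v=3: → [4,7),[3,6),[2,5); WM=2
i=3 t=4 v=8: → [4,7),[3,6),[2,5); WM=2
i=4 t=6 v=6: → [6,9),[5,8),[4,7); WM=2
i=5 t=6 v=7: → [6,9),[5,8),[4,7); WM=4; [0,3) fires=2
i=6 t=6 v=7: → [6,9),[5,8),[4,7); WM=4
i=7 t=11 v=4: → [11,14),[10,13),[9,12); WM=4
i=8 t=2 v=9: DROP (t<4-1); WM=9; [2,5) fires=2 [3,6) fires=2 [4,7) fires=4 [5,8) fires=2 [6,9) fires=2
i=9 t=11 v=5: → [11,14),[10,13),[9,12); WM=9
i=10 t=8 v=9: → [8,11),[7,10),[6,9); WM=9
i=11 t=0 v=9: DROP (t<9-1); WM=9
i=12 t=11 v=6: → [11,14),[10,13),[9,12); WM=9
i=13 t=14 v=4: → [14,17),[13,16),[12,15); WM=9
i=14 t=17 v=6: → [17,20),[16,19),[15,18); WM=15; [7,10) fires=1 [8,11) fires=1 [9,12) fires=3 [10,13) fires=3 [11,14) fires=3 [12,15) fires=1
i=15 t=17 v=7: → [17,20),[16,19),[15,18); WM=15
i=16 t=20 v=1: → [20,23),[19,22),[18,21); WM=15
i=17 t=22 v=1: → [22,25),[21,24),[20,23); WM=20; [13,16) fires=1 [14,17) fires=1 [15,18) fires=2 [16,19) fires=2 [17,20) fires=2
i=18 t=23 v=2: → [23,26),[22,25),[21,24); WM=20
i=19 t=18 v=2: DROP (t<20-1); WM=20
i=20 t=23 v=8: → [23,26),[22,25),[21,24); WM=21; [18,21) fires=1

8 11 19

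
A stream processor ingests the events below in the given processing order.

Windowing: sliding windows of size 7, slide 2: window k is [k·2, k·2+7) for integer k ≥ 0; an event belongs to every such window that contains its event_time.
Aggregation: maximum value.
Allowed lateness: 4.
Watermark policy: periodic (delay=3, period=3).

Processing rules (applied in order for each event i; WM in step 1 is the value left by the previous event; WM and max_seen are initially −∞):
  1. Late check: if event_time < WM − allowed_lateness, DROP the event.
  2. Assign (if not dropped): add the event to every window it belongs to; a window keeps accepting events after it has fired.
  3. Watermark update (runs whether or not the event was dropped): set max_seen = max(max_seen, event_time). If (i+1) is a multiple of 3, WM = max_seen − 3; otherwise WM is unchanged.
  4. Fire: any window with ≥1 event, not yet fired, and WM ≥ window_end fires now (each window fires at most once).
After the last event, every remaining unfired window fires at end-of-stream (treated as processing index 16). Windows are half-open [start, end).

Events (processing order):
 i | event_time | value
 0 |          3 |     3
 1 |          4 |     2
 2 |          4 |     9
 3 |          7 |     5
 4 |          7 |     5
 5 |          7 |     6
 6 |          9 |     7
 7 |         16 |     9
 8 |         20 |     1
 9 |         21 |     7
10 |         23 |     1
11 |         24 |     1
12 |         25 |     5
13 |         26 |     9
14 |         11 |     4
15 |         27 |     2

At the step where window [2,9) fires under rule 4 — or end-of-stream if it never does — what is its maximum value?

i=0 t=3 v=3: → [2,9),[0,7); WM=−∞
i=1 t=4 v=2: → [4,11),[2,9),[0,7); WM=−∞
i=2 t=4 v=9: → [4,11),[2,9),[0,7); WM=1
i=3 t=7 v=5: → [6,13),[4,11),[2,9); WM=1
i=4 t=7 v=5: → [6,13),[4,11),[2,9); WM=1
i=5 t=7 v=6: → [6,13),[4,11),[2,9); WM=4
i=6 t=9 v=7: → [8,15),[6,13),[4,11); WM=4
i=7 t=16 v=9: → [16,23),[14,21),[12,19),[10,17); WM=4
i=8 t=20 v=1: → [20,27),[18,25),[16,23),[14,21); WM=17; [0,7) fires=9 [2,9) fires=9 [4,11) fires=9 [6,13) fires=7 [8,15) fires=7 [10,17) fires=9
i=9 t=21 v=7: → [20,27),[18,25),[16,23); WM=17
i=10 t=23 v=1: → [22,29),[20,27),[18,25); WM=17
i=11 t=24 v=1: → [24,31),[22,29),[20,27),[18,25); WM=21; [12,19) fires=9 [14,21) fires=9
i=12 t=25 v=5: → [24,31),[22,29),[20,27); WM=21
i=13 t=26 v=9: → [26,33),[24,31),[22,29),[20,27); WM=21
i=14 t=11 v=4: DROP (t<21-4); WM=23; [16,23) fires=9
i=15 t=27 v=2: → [26,33),[24,31),[22,29); WM=23

9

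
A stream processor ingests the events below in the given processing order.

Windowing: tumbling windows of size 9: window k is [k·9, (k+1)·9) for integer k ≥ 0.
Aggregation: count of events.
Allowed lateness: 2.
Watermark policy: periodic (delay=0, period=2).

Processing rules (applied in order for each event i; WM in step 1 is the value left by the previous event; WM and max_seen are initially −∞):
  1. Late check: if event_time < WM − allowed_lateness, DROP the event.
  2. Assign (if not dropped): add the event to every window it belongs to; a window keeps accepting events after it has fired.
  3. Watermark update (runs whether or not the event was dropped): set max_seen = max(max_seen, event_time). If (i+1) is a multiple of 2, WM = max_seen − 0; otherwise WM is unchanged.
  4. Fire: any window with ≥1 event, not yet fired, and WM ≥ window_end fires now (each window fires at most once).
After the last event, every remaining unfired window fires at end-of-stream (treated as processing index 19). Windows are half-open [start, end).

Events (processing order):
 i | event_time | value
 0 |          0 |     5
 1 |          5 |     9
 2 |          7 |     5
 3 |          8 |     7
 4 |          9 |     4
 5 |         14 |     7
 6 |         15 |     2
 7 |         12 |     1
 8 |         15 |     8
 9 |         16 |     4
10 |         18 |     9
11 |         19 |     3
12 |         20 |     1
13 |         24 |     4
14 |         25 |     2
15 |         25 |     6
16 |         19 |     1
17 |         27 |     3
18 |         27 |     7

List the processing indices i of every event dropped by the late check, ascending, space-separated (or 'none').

i=0 t=0 v=5: → [0,9); WM=−∞
i=1 t=5 v=9: → [0,9); WM=5
i=2 t=7 v=5: → [0,9); WM=5
i=3 t=8 v=7: → [0,9); WM=8
i=4 t=9 v=4: → [9,18); WM=8
i=5 t=14 v=7: → [9,18); WM=14; [0,9) fires=4
i=6 t=15 v=2: → [9,18); WM=14
i=7 t=12 v=1: → [9,18); WM=15
i=8 t=15 v=8: → [9,18); WM=15
i=9 t=16 v=4: → [9,18); WM=16
i=10 t=18 v=9: → [18,27); WM=16
i=11 t=19 v=3: → [18,27); WM=19; [9,18) fires=6
i=12 t=20 v=1: → [18,27); WM=19
i=13 t=24 v=4: → [18,27); WM=24
i=14 t=25 v=2: → [18,27); WM=24
i=15 t=25 v=6: → [18,27); WM=25
i=16 t=19 v=1: DROP (t<25-2); WM=25
i=17 t=27 v=3: → [27,36); WM=27; [18,27) fires=6
i=18 t=27 v=7: → [27,36); WM=27

16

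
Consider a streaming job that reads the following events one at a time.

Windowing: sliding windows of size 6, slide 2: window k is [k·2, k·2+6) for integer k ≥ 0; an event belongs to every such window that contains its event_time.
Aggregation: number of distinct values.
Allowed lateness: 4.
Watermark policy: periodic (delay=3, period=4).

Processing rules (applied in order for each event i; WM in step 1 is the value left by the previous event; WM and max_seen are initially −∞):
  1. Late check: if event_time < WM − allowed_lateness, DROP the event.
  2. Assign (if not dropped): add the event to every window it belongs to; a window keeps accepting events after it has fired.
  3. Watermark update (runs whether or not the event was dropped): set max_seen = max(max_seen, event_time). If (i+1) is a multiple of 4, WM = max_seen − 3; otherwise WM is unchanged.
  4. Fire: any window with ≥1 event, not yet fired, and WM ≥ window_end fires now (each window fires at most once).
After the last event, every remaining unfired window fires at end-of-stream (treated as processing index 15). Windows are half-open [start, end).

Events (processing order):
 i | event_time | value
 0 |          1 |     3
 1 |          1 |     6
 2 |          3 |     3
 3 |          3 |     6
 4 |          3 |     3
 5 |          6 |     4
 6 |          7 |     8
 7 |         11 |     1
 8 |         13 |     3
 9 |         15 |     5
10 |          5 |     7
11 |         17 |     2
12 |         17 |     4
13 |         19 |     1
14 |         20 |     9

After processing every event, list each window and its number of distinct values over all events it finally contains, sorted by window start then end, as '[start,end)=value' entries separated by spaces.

i=0 t=1 v=3: → [0,6); WM=−∞
i=1 t=1 v=6: → [0,6); WM=−∞
i=2 t=3 v=3: → [2,8),[0,6); WM=−∞
i=3 t=3 v=6: → [2,8),[0,6); WM=0
i=4 t=3 v=3: → [2,8),[0,6); WM=0
i=5 t=6 v=4: → [6,12),[4,10),[2,8); WM=0
i=6 t=7 v=8: → [6,12),[4,10),[2,8); WM=0
i=7 t=11 v=1: → [10,16),[8,14),[6,12); WM=8; [0,6) fires=2 [2,8) fires=4
i=8 t=13 v=3: → [12,18),[10,16),[8,14); WM=8
i=9 t=15 v=5: → [14,20),[12,18),[10,16); WM=8
i=10 t=5 v=7: → [4,10),[2,8),[0,6); WM=8
i=11 t=17 v=2: → [16,22),[14,20),[12,18); WM=14; [4,10) fires=3 [6,12) fires=3 [8,14) fires=2
i=12 t=17 v=4: → [16,22),[14,20),[12,18); WM=14
i=13 t=19 v=1: → [18,24),[16,22),[14,20); WM=14
i=14 t=20 v=9: → [20,26),[18,24),[16,22); WM=14

[0,6)=3 [2,8)=5 [4,10)=3 [6,12)=3 [8,14)=2 [10,16)=3 [12,18)=4 [14,20)=4 [16,22)=4 [18,24)=2 [20,26)=1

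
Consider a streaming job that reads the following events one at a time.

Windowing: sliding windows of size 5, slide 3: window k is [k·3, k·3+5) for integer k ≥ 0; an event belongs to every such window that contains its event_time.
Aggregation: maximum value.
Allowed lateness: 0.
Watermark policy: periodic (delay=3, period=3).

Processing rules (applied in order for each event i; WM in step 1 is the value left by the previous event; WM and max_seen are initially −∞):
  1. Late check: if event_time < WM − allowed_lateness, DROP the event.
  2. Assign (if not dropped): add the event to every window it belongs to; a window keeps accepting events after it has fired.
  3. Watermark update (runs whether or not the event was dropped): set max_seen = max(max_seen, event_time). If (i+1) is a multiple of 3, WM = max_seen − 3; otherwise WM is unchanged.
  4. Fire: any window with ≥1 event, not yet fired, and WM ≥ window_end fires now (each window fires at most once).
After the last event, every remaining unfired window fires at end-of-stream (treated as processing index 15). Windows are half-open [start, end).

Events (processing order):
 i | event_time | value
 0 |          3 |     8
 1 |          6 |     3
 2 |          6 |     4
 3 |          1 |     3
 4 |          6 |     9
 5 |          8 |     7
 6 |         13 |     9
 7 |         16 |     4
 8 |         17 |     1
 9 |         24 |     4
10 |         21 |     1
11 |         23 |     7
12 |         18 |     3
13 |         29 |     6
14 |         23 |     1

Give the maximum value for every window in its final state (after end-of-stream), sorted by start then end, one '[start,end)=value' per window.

i=0 t=3 v=8: → [3,8),[0,5); WM=−∞
i=1 t=6 v=3: → [6,11),[3,8); WM=−∞
i=2 t=6 v=4: → [6,11),[3,8); WM=3
i=3 t=1 v=3: DROP (t<3-0); WM=3
i=4 t=6 v=9: → [6,11),[3,8); WM=3
i=5 t=8 v=7: → [6,11); WM=5; [0,5) fires=8
i=6 t=13 v=9: → [12,17),[9,14); WM=5
i=7 t=16 v=4: → [15,20),[12,17); WM=5
i=8 t=17 v=1: → [15,20); WM=14; [3,8) fires=9 [6,11) fires=9 [9,14) fires=9
i=9 t=24 v=4: → [24,29),[21,26); WM=14
i=10 t=21 v=1: → [21,26),[18,23); WM=14
i=11 t=23 v=7: → [21,26); WM=21; [12,17) fires=9 [15,20) fires=4
i=12 t=18 v=3: DROP (t<21-0); WM=21
i=13 t=29 v=6: → [27,32); WM=21
i=14 t=23 v=1: → [21,26); WM=26; [18,23) fires=1 [21,26) fires=7

[0,5)=8 [3,8)=9 [6,11)=9 [9,14)=9 [12,17)=9 [15,20)=4 [18,23)=1 [21,26)=7 [24,29)=4 [27,32)=6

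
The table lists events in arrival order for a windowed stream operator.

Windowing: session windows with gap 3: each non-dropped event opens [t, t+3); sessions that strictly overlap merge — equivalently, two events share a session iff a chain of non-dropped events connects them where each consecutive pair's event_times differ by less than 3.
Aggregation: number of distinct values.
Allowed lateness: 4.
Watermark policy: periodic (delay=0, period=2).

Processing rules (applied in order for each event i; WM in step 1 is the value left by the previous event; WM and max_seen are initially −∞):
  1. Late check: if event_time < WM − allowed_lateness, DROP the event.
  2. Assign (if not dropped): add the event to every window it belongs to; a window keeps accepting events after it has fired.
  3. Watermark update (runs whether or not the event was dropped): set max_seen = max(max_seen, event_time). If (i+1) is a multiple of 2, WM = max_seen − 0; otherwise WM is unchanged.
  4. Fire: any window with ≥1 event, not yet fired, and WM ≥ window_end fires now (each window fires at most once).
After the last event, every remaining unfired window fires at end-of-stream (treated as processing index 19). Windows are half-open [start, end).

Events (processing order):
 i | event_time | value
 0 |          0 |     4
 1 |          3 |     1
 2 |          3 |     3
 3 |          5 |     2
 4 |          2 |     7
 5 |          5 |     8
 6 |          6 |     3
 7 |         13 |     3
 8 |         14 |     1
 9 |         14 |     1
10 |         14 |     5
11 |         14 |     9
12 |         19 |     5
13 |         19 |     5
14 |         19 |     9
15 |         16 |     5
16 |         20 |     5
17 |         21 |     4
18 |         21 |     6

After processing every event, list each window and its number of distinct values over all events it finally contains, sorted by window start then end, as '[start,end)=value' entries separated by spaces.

i=0 t=0 v=4: → [0,3); WM=−∞
i=1 t=3 v=1: → [3,6); WM=3
i=2 t=3 v=3: → [3,6); WM=3
i=3 t=5 v=2: → [3,8); WM=5
i=4 t=2 v=7: → [0,8); WM=5
i=5 t=5 v=8: → [0,8); WM=5
i=6 t=6 v=3: → [0,9); WM=5
i=7 t=13 v=3: → [13,16); WM=13
i=8 t=14 v=1: → [13,17); WM=13
i=9 t=14 v=1: → [13,17); WM=14
i=10 t=14 v=5: → [13,17); WM=14
i=11 t=14 v=9: → [13,17); WM=14
i=12 t=19 v=5: → [19,22); WM=14
i=13 t=19 v=5: → [19,22); WM=19
i=14 t=19 v=9: → [19,22); WM=19
i=15 t=16 v=5: → [13,19); WM=19
i=16 t=20 v=5: → [19,23); WM=19
i=17 t=21 v=4: → [19,24); WM=21
i=18 t=21 v=6: → [19,24); WM=21

[0,9)=6 [13,19)=4 [19,24)=4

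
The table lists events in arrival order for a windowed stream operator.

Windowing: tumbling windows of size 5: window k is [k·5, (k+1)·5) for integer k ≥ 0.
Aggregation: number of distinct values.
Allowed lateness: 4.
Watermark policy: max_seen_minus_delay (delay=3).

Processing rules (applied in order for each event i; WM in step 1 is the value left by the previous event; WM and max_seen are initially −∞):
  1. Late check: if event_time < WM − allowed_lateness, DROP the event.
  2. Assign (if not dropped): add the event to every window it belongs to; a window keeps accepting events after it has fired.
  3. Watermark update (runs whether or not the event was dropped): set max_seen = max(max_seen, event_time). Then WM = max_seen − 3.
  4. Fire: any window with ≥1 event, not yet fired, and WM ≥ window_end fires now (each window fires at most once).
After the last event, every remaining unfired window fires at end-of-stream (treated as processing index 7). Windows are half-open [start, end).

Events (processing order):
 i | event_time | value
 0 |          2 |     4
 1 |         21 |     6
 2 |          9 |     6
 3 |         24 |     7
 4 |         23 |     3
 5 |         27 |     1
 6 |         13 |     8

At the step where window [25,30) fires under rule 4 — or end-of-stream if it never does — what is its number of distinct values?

1

i=0 t=2 v=4: → [0,5); WM=-1
i=1 t=21 v=6: → [20,25); WM=18; [0,5) fires=1
i=2 t=9 v=6: DROP (t<18-4); WM=18
i=3 t=24 v=7: → [20,25); WM=21
i=4 t=23 v=3: → [20,25); WM=21
i=5 t=27 v=1: → [25,30); WM=24
i=6 t=13 v=8: DROP (t<24-4); WM=24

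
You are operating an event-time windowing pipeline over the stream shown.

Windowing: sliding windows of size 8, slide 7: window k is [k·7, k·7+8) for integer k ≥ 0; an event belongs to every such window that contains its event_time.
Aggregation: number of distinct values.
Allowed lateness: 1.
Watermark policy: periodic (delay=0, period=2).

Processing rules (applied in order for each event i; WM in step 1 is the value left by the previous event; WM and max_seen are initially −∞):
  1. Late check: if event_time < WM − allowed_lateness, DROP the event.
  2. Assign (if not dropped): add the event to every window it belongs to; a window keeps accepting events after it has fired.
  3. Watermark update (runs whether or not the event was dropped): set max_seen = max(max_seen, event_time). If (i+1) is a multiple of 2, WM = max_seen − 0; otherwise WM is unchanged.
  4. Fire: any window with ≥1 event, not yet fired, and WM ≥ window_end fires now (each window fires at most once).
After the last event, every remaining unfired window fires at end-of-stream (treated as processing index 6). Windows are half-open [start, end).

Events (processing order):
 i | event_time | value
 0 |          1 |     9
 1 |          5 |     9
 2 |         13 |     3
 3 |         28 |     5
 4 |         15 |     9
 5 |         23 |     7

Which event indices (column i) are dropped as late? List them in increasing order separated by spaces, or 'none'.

i=0 t=1 v=9: → [0,8); WM=−∞
i=1 t=5 v=9: → [0,8); WM=5
i=2 t=13 v=3: → [7,15); WM=5
i=3 t=28 v=5: → [28,36),[21,29); WM=28; [0,8) fires=1 [7,15) fires=1
i=4 t=15 v=9: DROP (t<28-1); WM=28
i=5 t=23 v=7: DROP (t<28-1); WM=28

4 5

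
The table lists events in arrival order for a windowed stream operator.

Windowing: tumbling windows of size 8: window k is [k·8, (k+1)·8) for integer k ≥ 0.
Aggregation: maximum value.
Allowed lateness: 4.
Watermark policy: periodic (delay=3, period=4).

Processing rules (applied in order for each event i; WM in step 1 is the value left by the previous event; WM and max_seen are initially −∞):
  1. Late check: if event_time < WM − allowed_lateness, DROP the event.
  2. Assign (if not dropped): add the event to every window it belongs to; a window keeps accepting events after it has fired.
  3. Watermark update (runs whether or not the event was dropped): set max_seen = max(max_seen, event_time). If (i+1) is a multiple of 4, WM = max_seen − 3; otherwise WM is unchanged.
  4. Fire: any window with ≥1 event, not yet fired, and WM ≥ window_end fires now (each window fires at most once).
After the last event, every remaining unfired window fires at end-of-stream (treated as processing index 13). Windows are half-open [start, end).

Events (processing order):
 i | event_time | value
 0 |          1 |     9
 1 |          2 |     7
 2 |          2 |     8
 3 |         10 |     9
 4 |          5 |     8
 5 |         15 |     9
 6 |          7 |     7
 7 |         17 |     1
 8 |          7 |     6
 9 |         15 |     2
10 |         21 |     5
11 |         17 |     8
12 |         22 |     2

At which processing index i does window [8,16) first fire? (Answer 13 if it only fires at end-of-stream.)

i=0 t=1 v=9: → [0,8); WM=−∞
i=1 t=2 v=7: → [0,8); WM=−∞
i=2 t=2 v=8: → [0,8); WM=−∞
i=3 t=10 v=9: → [8,16); WM=7
i=4 t=5 v=8: → [0,8); WM=7
i=5 t=15 v=9: → [8,16); WM=7
i=6 t=7 v=7: → [0,8); WM=7
i=7 t=17 v=1: → [16,24); WM=14; [0,8) fires=9
i=8 t=7 v=6: DROP (t<14-4); WM=14
i=9 t=15 v=2: → [8,16); WM=14
i=10 t=21 v=5: → [16,24); WM=14
i=11 t=17 v=8: → [16,24); WM=18; [8,16) fires=9
i=12 t=22 v=2: → [16,24); WM=18

11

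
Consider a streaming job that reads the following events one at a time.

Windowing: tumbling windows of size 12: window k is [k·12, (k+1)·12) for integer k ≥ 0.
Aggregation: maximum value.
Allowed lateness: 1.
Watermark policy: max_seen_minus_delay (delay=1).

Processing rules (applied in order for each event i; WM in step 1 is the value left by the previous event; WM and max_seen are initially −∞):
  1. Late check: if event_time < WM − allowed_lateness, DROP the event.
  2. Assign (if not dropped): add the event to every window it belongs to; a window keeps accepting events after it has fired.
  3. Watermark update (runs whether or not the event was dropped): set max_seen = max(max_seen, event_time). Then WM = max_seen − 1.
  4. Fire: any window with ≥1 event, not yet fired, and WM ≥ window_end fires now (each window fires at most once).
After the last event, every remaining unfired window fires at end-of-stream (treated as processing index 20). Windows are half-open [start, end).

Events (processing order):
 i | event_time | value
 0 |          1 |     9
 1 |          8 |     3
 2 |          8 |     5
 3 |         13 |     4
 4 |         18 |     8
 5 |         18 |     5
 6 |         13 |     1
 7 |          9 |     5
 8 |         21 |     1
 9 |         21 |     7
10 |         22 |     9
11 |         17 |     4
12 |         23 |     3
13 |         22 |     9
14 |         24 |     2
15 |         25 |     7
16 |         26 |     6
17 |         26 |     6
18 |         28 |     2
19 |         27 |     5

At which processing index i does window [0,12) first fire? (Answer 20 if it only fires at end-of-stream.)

3

i=0 t=1 v=9: → [0,12); WM=0
i=1 t=8 v=3: → [0,12); WM=7
i=2 t=8 v=5: → [0,12); WM=7
i=3 t=13 v=4: → [12,24); WM=12; [0,12) fires=9
i=4 t=18 v=8: → [12,24); WM=17
i=5 t=18 v=5: → [12,24); WM=17
i=6 t=13 v=1: DROP (t<17-1); WM=17
i=7 t=9 v=5: DROP (t<17-1); WM=17
i=8 t=21 v=1: → [12,24); WM=20
i=9 t=21 v=7: → [12,24); WM=20
i=10 t=22 v=9: → [12,24); WM=21
i=11 t=17 v=4: DROP (t<21-1); WM=21
i=12 t=23 v=3: → [12,24); WM=22
i=13 t=22 v=9: → [12,24); WM=22
i=14 t=24 v=2: → [24,36); WM=23
i=15 t=25 v=7: → [24,36); WM=24; [12,24) fires=9
i=16 t=26 v=6: → [24,36); WM=25
i=17 t=26 v=6: → [24,36); WM=25
i=18 t=28 v=2: → [24,36); WM=27
i=19 t=27 v=5: → [24,36); WM=27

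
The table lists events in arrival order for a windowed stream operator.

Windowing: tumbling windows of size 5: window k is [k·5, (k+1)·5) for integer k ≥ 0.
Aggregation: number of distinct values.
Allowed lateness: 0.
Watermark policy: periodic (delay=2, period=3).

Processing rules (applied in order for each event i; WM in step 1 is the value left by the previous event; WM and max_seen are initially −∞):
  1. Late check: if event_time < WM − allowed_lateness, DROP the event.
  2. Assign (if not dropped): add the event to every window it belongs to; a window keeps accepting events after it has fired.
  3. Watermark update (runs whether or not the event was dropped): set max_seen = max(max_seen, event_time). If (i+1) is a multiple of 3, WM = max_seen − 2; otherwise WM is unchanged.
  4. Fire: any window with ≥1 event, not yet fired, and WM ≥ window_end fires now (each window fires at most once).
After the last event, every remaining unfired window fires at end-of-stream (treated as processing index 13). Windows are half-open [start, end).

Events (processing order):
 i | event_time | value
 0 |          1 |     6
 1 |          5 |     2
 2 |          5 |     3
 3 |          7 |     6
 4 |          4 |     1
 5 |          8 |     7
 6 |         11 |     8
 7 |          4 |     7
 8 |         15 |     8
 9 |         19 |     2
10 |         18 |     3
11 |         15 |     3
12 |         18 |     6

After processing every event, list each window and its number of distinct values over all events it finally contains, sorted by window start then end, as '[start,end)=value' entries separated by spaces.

[0,5)=2 [5,10)=4 [10,15)=1 [15,20)=4

i=0 t=1 v=6: → [0,5); WM=−∞
i=1 t=5 v=2: → [5,10); WM=−∞
i=2 t=5 v=3: → [5,10); WM=3
i=3 t=7 v=6: → [5,10); WM=3
i=4 t=4 v=1: → [0,5); WM=3
i=5 t=8 v=7: → [5,10); WM=6; [0,5) fires=2
i=6 t=11 v=8: → [10,15); WM=6
i=7 t=4 v=7: DROP (t<6-0); WM=6
i=8 t=15 v=8: → [15,20); WM=13; [5,10) fires=4
i=9 t=19 v=2: → [15,20); WM=13
i=10 t=18 v=3: → [15,20); WM=13
i=11 t=15 v=3: → [15,20); WM=17; [10,15) fires=1
i=12 t=18 v=6: → [15,20); WM=17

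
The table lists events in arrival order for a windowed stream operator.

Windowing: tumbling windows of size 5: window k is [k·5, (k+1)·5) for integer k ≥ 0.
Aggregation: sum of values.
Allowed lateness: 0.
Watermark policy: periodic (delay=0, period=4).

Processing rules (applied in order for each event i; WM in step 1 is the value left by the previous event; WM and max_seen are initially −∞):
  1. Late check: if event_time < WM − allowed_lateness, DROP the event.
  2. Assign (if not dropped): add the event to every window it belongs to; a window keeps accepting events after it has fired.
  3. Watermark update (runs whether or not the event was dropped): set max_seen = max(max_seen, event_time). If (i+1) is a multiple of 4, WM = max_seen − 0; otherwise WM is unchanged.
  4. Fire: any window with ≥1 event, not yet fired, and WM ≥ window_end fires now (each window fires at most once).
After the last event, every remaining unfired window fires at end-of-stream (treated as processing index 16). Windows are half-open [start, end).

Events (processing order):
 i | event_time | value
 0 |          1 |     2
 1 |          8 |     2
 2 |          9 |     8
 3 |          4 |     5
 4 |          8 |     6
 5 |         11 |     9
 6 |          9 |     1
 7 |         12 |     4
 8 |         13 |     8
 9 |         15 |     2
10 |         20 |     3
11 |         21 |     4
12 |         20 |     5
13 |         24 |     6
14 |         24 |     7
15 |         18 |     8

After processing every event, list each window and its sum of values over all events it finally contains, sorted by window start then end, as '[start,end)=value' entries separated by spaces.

i=0 t=1 v=2: → [0,5); WM=−∞
i=1 t=8 v=2: → [5,10); WM=−∞
i=2 t=9 v=8: → [5,10); WM=−∞
i=3 t=4 v=5: → [0,5); WM=9; [0,5) fires=7
i=4 t=8 v=6: DROP (t<9-0); WM=9
i=5 t=11 v=9: → [10,15); WM=9
i=6 t=9 v=1: → [5,10); WM=9
i=7 t=12 v=4: → [10,15); WM=12; [5,10) fires=11
i=8 t=13 v=8: → [10,15); WM=12
i=9 t=15 v=2: → [15,20); WM=12
i=10 t=20 v=3: → [20,25); WM=12
i=11 t=21 v=4: → [20,25); WM=21; [10,15) fires=21 [15,20) fires=2
i=12 t=20 v=5: DROP (t<21-0); WM=21
i=13 t=24 v=6: → [20,25); WM=21
i=14 t=24 v=7: → [20,25); WM=21
i=15 t=18 v=8: DROP (t<21-0); WM=24

[0,5)=7 [5,10)=11 [10,15)=21 [15,20)=2 [20,25)=20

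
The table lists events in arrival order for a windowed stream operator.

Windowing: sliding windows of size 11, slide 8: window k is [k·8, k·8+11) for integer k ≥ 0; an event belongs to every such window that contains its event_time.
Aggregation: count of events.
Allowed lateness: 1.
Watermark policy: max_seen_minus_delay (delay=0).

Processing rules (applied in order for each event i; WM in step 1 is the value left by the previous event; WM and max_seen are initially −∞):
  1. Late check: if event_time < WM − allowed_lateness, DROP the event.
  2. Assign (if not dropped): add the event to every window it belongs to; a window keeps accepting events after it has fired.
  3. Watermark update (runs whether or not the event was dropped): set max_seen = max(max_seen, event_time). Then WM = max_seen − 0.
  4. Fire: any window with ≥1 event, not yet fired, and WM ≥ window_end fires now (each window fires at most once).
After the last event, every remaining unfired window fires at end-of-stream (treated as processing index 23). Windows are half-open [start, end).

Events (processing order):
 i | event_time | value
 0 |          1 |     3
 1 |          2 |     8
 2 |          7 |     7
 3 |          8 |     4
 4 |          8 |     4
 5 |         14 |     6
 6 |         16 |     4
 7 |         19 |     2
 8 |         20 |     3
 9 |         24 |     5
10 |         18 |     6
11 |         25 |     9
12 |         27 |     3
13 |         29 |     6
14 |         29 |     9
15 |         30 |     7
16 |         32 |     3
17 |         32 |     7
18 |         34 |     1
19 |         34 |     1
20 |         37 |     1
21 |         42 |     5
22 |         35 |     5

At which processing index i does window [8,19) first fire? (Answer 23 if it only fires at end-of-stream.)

7

i=0 t=1 v=3: → [0,11); WM=1
i=1 t=2 v=8: → [0,11); WM=2
i=2 t=7 v=7: → [0,11); WM=7
i=3 t=8 v=4: → [8,19),[0,11); WM=8
i=4 t=8 v=4: → [8,19),[0,11); WM=8
i=5 t=14 v=6: → [8,19); WM=14; [0,11) fires=5
i=6 t=16 v=4: → [16,27),[8,19); WM=16
i=7 t=19 v=2: → [16,27); WM=19; [8,19) fires=4
i=8 t=20 v=3: → [16,27); WM=20
i=9 t=24 v=5: → [24,35),[16,27); WM=24
i=10 t=18 v=6: DROP (t<24-1); WM=24
i=11 t=25 v=9: → [24,35),[16,27); WM=25
i=12 t=27 v=3: → [24,35); WM=27; [16,27) fires=5
i=13 t=29 v=6: → [24,35); WM=29
i=14 t=29 v=9: → [24,35); WM=29
i=15 t=30 v=7: → [24,35); WM=30
i=16 t=32 v=3: → [32,43),[24,35); WM=32
i=17 t=32 v=7: → [32,43),[24,35); WM=32
i=18 t=34 v=1: → [32,43),[24,35); WM=34
i=19 t=34 v=1: → [32,43),[24,35); WM=34
i=20 t=37 v=1: → [32,43); WM=37; [24,35) fires=10
i=21 t=42 v=5: → [40,51),[32,43); WM=42
i=22 t=35 v=5: DROP (t<42-1); WM=42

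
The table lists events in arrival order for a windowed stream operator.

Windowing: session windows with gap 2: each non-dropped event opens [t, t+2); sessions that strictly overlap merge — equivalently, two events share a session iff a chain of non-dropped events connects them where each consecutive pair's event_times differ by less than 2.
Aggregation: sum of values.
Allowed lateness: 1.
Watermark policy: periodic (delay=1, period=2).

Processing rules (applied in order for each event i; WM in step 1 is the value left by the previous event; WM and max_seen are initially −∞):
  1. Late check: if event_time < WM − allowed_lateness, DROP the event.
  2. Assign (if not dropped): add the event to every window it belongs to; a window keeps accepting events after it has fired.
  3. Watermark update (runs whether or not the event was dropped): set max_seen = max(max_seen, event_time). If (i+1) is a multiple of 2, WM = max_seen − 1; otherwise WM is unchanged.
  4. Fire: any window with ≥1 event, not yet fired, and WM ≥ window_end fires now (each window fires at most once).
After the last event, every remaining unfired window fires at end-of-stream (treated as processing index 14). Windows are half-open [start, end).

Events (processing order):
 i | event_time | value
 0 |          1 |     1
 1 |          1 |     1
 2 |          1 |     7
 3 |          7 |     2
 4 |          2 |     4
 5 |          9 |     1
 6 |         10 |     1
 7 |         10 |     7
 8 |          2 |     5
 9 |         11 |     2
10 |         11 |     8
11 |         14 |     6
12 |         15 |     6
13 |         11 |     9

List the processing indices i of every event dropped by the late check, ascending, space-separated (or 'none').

i=0 t=1 v=1: → [1,3); WM=−∞
i=1 t=1 v=1: → [1,3); WM=0
i=2 t=1 v=7: → [1,3); WM=0
i=3 t=7 v=2: → [7,9); WM=6
i=4 t=2 v=4: DROP (t<6-1); WM=6
i=5 t=9 v=1: → [9,11); WM=8
i=6 t=10 v=1: → [9,12); WM=8
i=7 t=10 v=7: → [9,12); WM=9
i=8 t=2 v=5: DROP (t<9-1); WM=9
i=9 t=11 v=2: → [9,13); WM=10
i=10 t=11 v=8: → [9,13); WM=10
i=11 t=14 v=6: → [14,16); WM=13
i=12 t=15 v=6: → [14,17); WM=13
i=13 t=11 v=9: DROP (t<13-1); WM=14

4 8 13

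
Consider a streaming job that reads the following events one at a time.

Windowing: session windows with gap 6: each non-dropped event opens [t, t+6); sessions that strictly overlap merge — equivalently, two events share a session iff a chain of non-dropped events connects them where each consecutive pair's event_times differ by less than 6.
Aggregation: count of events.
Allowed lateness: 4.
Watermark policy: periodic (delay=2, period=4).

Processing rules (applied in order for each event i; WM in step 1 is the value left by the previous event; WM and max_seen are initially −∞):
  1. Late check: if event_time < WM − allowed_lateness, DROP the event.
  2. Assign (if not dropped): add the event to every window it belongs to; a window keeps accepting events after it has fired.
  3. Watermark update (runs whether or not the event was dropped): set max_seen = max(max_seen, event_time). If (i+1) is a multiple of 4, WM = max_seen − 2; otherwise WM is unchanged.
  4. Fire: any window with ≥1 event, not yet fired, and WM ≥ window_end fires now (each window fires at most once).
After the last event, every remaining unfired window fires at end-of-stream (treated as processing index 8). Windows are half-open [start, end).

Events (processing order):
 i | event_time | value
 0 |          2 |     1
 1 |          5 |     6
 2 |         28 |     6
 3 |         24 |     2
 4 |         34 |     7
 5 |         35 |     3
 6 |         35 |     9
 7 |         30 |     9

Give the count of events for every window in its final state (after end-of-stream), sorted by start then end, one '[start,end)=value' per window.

[2,11)=2 [24,41)=6

i=0 t=2 v=1: → [2,8); WM=−∞
i=1 t=5 v=6: → [2,11); WM=−∞
i=2 t=28 v=6: → [28,34); WM=−∞
i=3 t=24 v=2: → [24,34); WM=26
i=4 t=34 v=7: → [34,40); WM=26
i=5 t=35 v=3: → [34,41); WM=26
i=6 t=35 v=9: → [34,41); WM=26
i=7 t=30 v=9: → [24,41); WM=33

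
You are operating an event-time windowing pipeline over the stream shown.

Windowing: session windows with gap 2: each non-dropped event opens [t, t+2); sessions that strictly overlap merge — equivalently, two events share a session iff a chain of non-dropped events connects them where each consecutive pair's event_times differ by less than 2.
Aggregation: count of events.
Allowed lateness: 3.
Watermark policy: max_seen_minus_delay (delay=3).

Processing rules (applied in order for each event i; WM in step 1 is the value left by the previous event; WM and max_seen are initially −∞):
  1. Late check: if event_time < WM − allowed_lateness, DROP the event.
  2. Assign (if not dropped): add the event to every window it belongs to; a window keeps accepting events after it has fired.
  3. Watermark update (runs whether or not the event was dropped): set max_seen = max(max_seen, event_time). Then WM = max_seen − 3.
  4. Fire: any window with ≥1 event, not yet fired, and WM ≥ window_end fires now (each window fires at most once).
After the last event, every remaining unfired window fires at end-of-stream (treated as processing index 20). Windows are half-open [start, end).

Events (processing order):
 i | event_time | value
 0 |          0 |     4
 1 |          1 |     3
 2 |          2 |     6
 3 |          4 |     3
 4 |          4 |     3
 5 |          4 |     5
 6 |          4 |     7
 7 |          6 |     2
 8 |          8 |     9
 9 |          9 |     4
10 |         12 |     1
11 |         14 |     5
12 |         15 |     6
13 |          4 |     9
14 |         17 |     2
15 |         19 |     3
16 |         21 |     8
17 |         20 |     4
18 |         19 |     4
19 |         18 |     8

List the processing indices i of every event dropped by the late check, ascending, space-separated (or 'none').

i=0 t=0 v=4: → [0,2); WM=-3
i=1 t=1 v=3: → [0,3); WM=-2
i=2 t=2 v=6: → [0,4); WM=-1
i=3 t=4 v=3: → [4,6); WM=1
i=4 t=4 v=3: → [4,6); WM=1
i=5 t=4 v=5: → [4,6); WM=1
i=6 t=4 v=7: → [4,6); WM=1
i=7 t=6 v=2: → [6,8); WM=3
i=8 t=8 v=9: → [8,10); WM=5
i=9 t=9 v=4: → [8,11); WM=6
i=10 t=12 v=1: → [12,14); WM=9
i=11 t=14 v=5: → [14,16); WM=11
i=12 t=15 v=6: → [14,17); WM=12
i=13 t=4 v=9: DROP (t<12-3); WM=12
i=14 t=17 v=2: → [17,19); WM=14
i=15 t=19 v=3: → [19,21); WM=16
i=16 t=21 v=8: → [21,23); WM=18
i=17 t=20 v=4: → [19,23); WM=18
i=18 t=19 v=4: → [19,23); WM=18
i=19 t=18 v=8: → [17,23); WM=18

13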